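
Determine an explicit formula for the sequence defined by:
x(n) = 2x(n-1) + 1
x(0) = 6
First-order linear non-homogeneous.
Homogeneous solution: x_h(n) = A·(2)^n.
Try constant particular solution x_p = K: K = 2K + 1 ⇒ K = -1.
General: x(n) = A·(2)^n - 1.
Apply x(0) = 6: A - 1 = 6 ⇒ A = 7.
So x(n) = 7 \cdot 2^{n} - 1.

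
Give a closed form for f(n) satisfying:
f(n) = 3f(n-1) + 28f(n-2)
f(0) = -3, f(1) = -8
Characteristic equation: x² - 3x - 28 = 0, which factors as (x - (-4))(x - (7)) = 0.
Roots r₁ = -4, r₂ = 7 (distinct).
General solution: f(n) = A·(-4)^n + B·(7)^n.
From f(0) = -3: A + B = -3.
From f(1) = -8: -4A + 7B = -8.
Solving: A = - \frac{13}{11}, B = - \frac{20}{11}.
So f(n) = - \frac{13 \left(-4\right)^{n}}{11} - \frac{20 \cdot 7^{n}}{11}.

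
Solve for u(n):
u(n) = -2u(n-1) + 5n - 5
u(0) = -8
First-order linear with linear forcing.
Homogeneous solution: u_h(n) = A·(-2)^n.
Try particular u_p(n) = pn + q. Substituting:
  pn + q = -2(p(n-1) + q) + 5n - 5.
Matching the n-coefficient: p = -2p + 5 ⇒ p = \frac{5}{3}.
Matching constants: q = 2p - 2q - 5 ⇒ q = - \frac{5}{9}.
General: u(n) = A·(-2)^n + \frac{5 n}{3} - \frac{5}{9}.
Apply u(0) = -8: A - \frac{5}{9} = -8 ⇒ A = - \frac{67}{9}.
So u(n) = - \frac{67 \left(-2\right)^{n}}{9} + \frac{5 n}{3} - \frac{5}{9}.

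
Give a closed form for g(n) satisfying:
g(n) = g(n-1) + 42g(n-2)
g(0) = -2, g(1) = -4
Characteristic equation: x² - x - 42 = 0, which factors as (x - (-6))(x - (7)) = 0.
Roots r₁ = -6, r₂ = 7 (distinct).
General solution: g(n) = A·(-6)^n + B·(7)^n.
From g(0) = -2: A + B = -2.
From g(1) = -4: -6A + 7B = -4.
Solving: A = - \frac{10}{13}, B = - \frac{16}{13}.
So g(n) = - \frac{10 \left(-6\right)^{n}}{13} - \frac{16 \cdot 7^{n}}{13}.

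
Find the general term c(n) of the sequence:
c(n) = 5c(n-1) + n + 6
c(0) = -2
First-order linear with linear forcing.
Homogeneous solution: c_h(n) = A·(5)^n.
Try particular c_p(n) = pn + q. Substituting:
  pn + q = 5(p(n-1) + q) + n + 6.
Matching the n-coefficient: p = 5p + 1 ⇒ p = - \frac{1}{4}.
Matching constants: q = -5p + 5q + 6 ⇒ q = - \frac{29}{16}.
General: c(n) = A·(5)^n - \frac{n}{4} - \frac{29}{16}.
Apply c(0) = -2: A - \frac{29}{16} = -2 ⇒ A = - \frac{3}{16}.
So c(n) = - \frac{3 \cdot 5^{n}}{16} - \frac{n}{4} - \frac{29}{16}.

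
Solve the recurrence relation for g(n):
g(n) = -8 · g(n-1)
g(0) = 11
Pure geometric recurrence with ratio -8.
By induction g(n) = g(0) · (-8)^n = 11 \left(-8\right)^{n}.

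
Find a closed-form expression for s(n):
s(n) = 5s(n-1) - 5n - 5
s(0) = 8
First-order linear with linear forcing.
Homogeneous solution: s_h(n) = A·(5)^n.
Try particular s_p(n) = pn + q. Substituting:
  pn + q = 5(p(n-1) + q) - 5n - 5.
Matching the n-coefficient: p = 5p - 5 ⇒ p = \frac{5}{4}.
Matching constants: q = -5p + 5q - 5 ⇒ q = \frac{45}{16}.
General: s(n) = A·(5)^n + \frac{5 n}{4} + \frac{45}{16}.
Apply s(0) = 8: A + \frac{45}{16} = 8 ⇒ A = \frac{83}{16}.
So s(n) = \frac{83 \cdot 5^{n}}{16} + \frac{5 n}{4} + \frac{45}{16}.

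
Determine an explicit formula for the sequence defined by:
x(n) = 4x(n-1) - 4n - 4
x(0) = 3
First-order linear with linear forcing.
Homogeneous solution: x_h(n) = A·(4)^n.
Try particular x_p(n) = pn + q. Substituting:
  pn + q = 4(p(n-1) + q) - 4n - 4.
Matching the n-coefficient: p = 4p - 4 ⇒ p = \frac{4}{3}.
Matching constants: q = -4p + 4q - 4 ⇒ q = \frac{28}{9}.
General: x(n) = A·(4)^n + \frac{4 n}{3} + \frac{28}{9}.
Apply x(0) = 3: A + \frac{28}{9} = 3 ⇒ A = - \frac{1}{9}.
So x(n) = - \frac{4^{n}}{9} + \frac{4 n}{3} + \frac{28}{9}.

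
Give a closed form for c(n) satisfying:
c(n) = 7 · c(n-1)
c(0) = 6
Pure geometric recurrence with ratio 7.
By induction c(n) = c(0) · (7)^n = 6 \cdot 7^{n}.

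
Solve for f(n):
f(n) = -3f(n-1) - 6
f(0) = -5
First-order linear non-homogeneous.
Homogeneous solution: f_h(n) = A·(-3)^n.
Try constant particular solution f_p = K: K = -3K - 6 ⇒ K = - \frac{3}{2}.
General: f(n) = A·(-3)^n - \frac{3}{2}.
Apply f(0) = -5: A - \frac{3}{2} = -5 ⇒ A = - \frac{7}{2}.
So f(n) = - \frac{7 \left(-3\right)^{n}}{2} - \frac{3}{2}.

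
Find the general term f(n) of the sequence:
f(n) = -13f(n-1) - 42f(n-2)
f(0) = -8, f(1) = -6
Characteristic equation: x² + 13x + 42 = 0, which factors as (x - (-7))(x - (-6)) = 0.
Roots r₁ = -7, r₂ = -6 (distinct).
General solution: f(n) = A·(-7)^n + B·(-6)^n.
From f(0) = -8: A + B = -8.
From f(1) = -6: -7A - 6B = -6.
Solving: A = 54, B = -62.
So f(n) = - 62 \left(-6\right)^{n} + 54 \left(-7\right)^{n}.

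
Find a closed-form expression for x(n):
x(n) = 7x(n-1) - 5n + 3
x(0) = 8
First-order linear with linear forcing.
Homogeneous solution: x_h(n) = A·(7)^n.
Try particular x_p(n) = pn + q. Substituting:
  pn + q = 7(p(n-1) + q) - 5n + 3.
Matching the n-coefficient: p = 7p - 5 ⇒ p = \frac{5}{6}.
Matching constants: q = -7p + 7q + 3 ⇒ q = \frac{17}{36}.
General: x(n) = A·(7)^n + \frac{5 n}{6} + \frac{17}{36}.
Apply x(0) = 8: A + \frac{17}{36} = 8 ⇒ A = \frac{271}{36}.
So x(n) = \frac{271 \cdot 7^{n}}{36} + \frac{5 n}{6} + \frac{17}{36}.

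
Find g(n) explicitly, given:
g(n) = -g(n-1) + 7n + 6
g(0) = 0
First-order linear with linear forcing.
Homogeneous solution: g_h(n) = A·(-1)^n.
Try particular g_p(n) = pn + q. Substituting:
  pn + q = -(p(n-1) + q) + 7n + 6.
Matching the n-coefficient: p = -p + 7 ⇒ p = \frac{7}{2}.
Matching constants: q = p - q + 6 ⇒ q = \frac{19}{4}.
General: g(n) = A·(-1)^n + \frac{7 n}{2} + \frac{19}{4}.
Apply g(0) = 0: A + \frac{19}{4} = 0 ⇒ A = - \frac{19}{4}.
So g(n) = - \frac{19 \left(-1\right)^{n}}{4} + \frac{7 n}{2} + \frac{19}{4}.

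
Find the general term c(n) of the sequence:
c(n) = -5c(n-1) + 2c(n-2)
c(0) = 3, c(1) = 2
Characteristic equation: x² + 5x - 2 = 0.
Discriminant Δ = (-5)² + 4·(2) = 33.
Roots r₁,₂ = (-5 ± √33)/2, so r₁ = - \frac{5}{2} + \frac{\sqrt{33}}{2}, r₂ = - \frac{\sqrt{33}}{2} - \frac{5}{2}.
General solution: c(n) = A·r₁^n + B·r₂^n.
From the initial conditions, A + B = 3 and r₁A + r₂B = 2.
Since r₁ - r₂ = √33: A = (2 - (3)r₂)/√33 = \frac{3}{2} + \frac{19 \sqrt{33}}{66}, and B = 3 - A = \frac{3}{2} - \frac{19 \sqrt{33}}{66}.
So c(n) = \left(\frac{3}{2} + \frac{19 \sqrt{33}}{66}\right)\left(- \frac{5}{2} + \frac{\sqrt{33}}{2}\right)^n + \left(\frac{3}{2} - \frac{19 \sqrt{33}}{66}\right)\left(- \frac{\sqrt{33}}{2} - \frac{5}{2}\right)^n.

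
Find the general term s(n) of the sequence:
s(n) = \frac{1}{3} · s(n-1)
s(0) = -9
Pure geometric recurrence with ratio \frac{1}{3}.
By induction s(n) = s(0) · (\frac{1}{3})^n = - 9 \cdot 3^{- n}.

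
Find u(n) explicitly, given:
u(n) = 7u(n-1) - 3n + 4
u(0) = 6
First-order linear with linear forcing.
Homogeneous solution: u_h(n) = A·(7)^n.
Try particular u_p(n) = pn + q. Substituting:
  pn + q = 7(p(n-1) + q) - 3n + 4.
Matching the n-coefficient: p = 7p - 3 ⇒ p = \frac{1}{2}.
Matching constants: q = -7p + 7q + 4 ⇒ q = - \frac{1}{12}.
General: u(n) = A·(7)^n + \frac{n}{2} - \frac{1}{12}.
Apply u(0) = 6: A - \frac{1}{12} = 6 ⇒ A = \frac{73}{12}.
So u(n) = \frac{73 \cdot 7^{n}}{12} + \frac{n}{2} - \frac{1}{12}.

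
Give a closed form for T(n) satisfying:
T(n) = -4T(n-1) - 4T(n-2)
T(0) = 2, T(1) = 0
Characteristic equation: x² + 4x + 4 = 0, which is (x - (-2))².
Repeated root r = -2.
General solution: T(n) = (A + Bn)·(-2)^n.
From T(0) = 2: A = 2.
From T(1) = 0: (A + B)·(-2) = 0 ⇒ B = -2.
So T(n) = \left(2 - 2 n\right) \cdot (-2)^n.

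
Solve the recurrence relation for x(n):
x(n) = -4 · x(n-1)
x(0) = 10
Pure geometric recurrence with ratio -4.
By induction x(n) = x(0) · (-4)^n = 10 \left(-4\right)^{n}.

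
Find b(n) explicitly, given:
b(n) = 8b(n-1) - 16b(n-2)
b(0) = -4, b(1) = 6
Characteristic equation: x² - 8x + 16 = 0, which is (x - (4))².
Repeated root r = 4.
General solution: b(n) = (A + Bn)·(4)^n.
From b(0) = -4: A = -4.
From b(1) = 6: (A + B)·(4) = 6 ⇒ B = \frac{11}{2}.
So b(n) = \left(\frac{11 n}{2} - 4\right) \cdot (4)^n.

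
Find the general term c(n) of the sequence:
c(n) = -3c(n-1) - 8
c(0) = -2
First-order linear non-homogeneous.
Homogeneous solution: c_h(n) = A·(-3)^n.
Try constant particular solution c_p = K: K = -3K - 8 ⇒ K = -2.
General: c(n) = A·(-3)^n - 2.
Apply c(0) = -2: A - 2 = -2 ⇒ A = 0.
So c(n) = -2.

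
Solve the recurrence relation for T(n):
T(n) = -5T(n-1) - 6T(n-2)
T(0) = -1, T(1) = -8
Characteristic equation: x² + 5x + 6 = 0, which factors as (x - (-2))(x - (-3)) = 0.
Roots r₁ = -2, r₂ = -3 (distinct).
General solution: T(n) = A·(-2)^n + B·(-3)^n.
From T(0) = -1: A + B = -1.
From T(1) = -8: -2A - 3B = -8.
Solving: A = -11, B = 10.
So T(n) = - 11 \left(-2\right)^{n} + 10 \left(-3\right)^{n}.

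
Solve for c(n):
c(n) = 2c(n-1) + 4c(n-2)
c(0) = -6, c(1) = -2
Characteristic equation: x² - 2x - 4 = 0.
Discriminant Δ = (2)² + 4·(4) = 20.
Roots r₁,₂ = (2 ± √20)/2, so r₁ = 1 + \sqrt{5}, r₂ = 1 - \sqrt{5}.
General solution: c(n) = A·r₁^n + B·r₂^n.
From the initial conditions, A + B = -6 and r₁A + r₂B = -2.
Since r₁ - r₂ = √20: A = (-2 - (-6)r₂)/√20 = -3 + \frac{2 \sqrt{5}}{5}, and B = -6 - A = -3 - \frac{2 \sqrt{5}}{5}.
So c(n) = \left(-3 + \frac{2 \sqrt{5}}{5}\right)\left(1 + \sqrt{5}\right)^n + \left(-3 - \frac{2 \sqrt{5}}{5}\right)\left(1 - \sqrt{5}\right)^n.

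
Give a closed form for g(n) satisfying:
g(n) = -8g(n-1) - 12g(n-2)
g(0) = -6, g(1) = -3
Characteristic equation: x² + 8x + 12 = 0, which factors as (x - (-6))(x - (-2)) = 0.
Roots r₁ = -6, r₂ = -2 (distinct).
General solution: g(n) = A·(-6)^n + B·(-2)^n.
From g(0) = -6: A + B = -6.
From g(1) = -3: -6A - 2B = -3.
Solving: A = \frac{15}{4}, B = - \frac{39}{4}.
So g(n) = - \frac{39 \left(-2\right)^{n}}{4} + \frac{15 \left(-6\right)^{n}}{4}.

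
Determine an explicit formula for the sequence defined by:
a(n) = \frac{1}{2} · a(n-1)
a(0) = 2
Pure geometric recurrence with ratio \frac{1}{2}.
By induction a(n) = a(0) · (\frac{1}{2})^n = 2 \cdot 2^{- n}.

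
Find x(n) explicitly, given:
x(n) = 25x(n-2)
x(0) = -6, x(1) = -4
Characteristic equation: x² - 25 = 0, which factors as (x - (5))(x - (-5)) = 0.
Roots r₁ = 5, r₂ = -5 (distinct).
General solution: x(n) = A·(5)^n + B·(-5)^n.
From x(0) = -6: A + B = -6.
From x(1) = -4: 5A - 5B = -4.
Solving: A = - \frac{17}{5}, B = - \frac{13}{5}.
So x(n) = - \frac{13 \left(-5\right)^{n}}{5} - \frac{17 \cdot 5^{n}}{5}.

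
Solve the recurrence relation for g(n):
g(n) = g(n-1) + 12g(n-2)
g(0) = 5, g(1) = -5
Characteristic equation: x² - x - 12 = 0, which factors as (x - (-3))(x - (4)) = 0.
Roots r₁ = -3, r₂ = 4 (distinct).
General solution: g(n) = A·(-3)^n + B·(4)^n.
From g(0) = 5: A + B = 5.
From g(1) = -5: -3A + 4B = -5.
Solving: A = \frac{25}{7}, B = \frac{10}{7}.
So g(n) = \frac{25 \left(-3\right)^{n}}{7} + \frac{10 \cdot 4^{n}}{7}.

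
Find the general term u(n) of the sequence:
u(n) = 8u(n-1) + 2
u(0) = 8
First-order linear non-homogeneous.
Homogeneous solution: u_h(n) = A·(8)^n.
Try constant particular solution u_p = K: K = 8K + 2 ⇒ K = - \frac{2}{7}.
General: u(n) = A·(8)^n - \frac{2}{7}.
Apply u(0) = 8: A - \frac{2}{7} = 8 ⇒ A = \frac{58}{7}.
So u(n) = \frac{58 \cdot 8^{n}}{7} - \frac{2}{7}.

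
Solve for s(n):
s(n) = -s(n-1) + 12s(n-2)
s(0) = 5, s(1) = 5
Characteristic equation: x² + x - 12 = 0, which factors as (x - (3))(x - (-4)) = 0.
Roots r₁ = 3, r₂ = -4 (distinct).
General solution: s(n) = A·(3)^n + B·(-4)^n.
From s(0) = 5: A + B = 5.
From s(1) = 5: 3A - 4B = 5.
Solving: A = \frac{25}{7}, B = \frac{10}{7}.
So s(n) = \frac{10 \left(-4\right)^{n}}{7} + \frac{25 \cdot 3^{n}}{7}.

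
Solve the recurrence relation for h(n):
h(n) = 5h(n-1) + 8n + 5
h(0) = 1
First-order linear with linear forcing.
Homogeneous solution: h_h(n) = A·(5)^n.
Try particular h_p(n) = pn + q. Substituting:
  pn + q = 5(p(n-1) + q) + 8n + 5.
Matching the n-coefficient: p = 5p + 8 ⇒ p = -2.
Matching constants: q = -5p + 5q + 5 ⇒ q = - \frac{15}{4}.
General: h(n) = A·(5)^n - 2 n - \frac{15}{4}.
Apply h(0) = 1: A - \frac{15}{4} = 1 ⇒ A = \frac{19}{4}.
So h(n) = \frac{19 \cdot 5^{n}}{4} - 2 n - \frac{15}{4}.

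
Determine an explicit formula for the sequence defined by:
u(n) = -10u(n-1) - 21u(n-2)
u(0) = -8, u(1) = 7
Characteristic equation: x² + 10x + 21 = 0, which factors as (x - (-3))(x - (-7)) = 0.
Roots r₁ = -3, r₂ = -7 (distinct).
General solution: u(n) = A·(-3)^n + B·(-7)^n.
From u(0) = -8: A + B = -8.
From u(1) = 7: -3A - 7B = 7.
Solving: A = - \frac{49}{4}, B = \frac{17}{4}.
So u(n) = - \frac{49 \left(-3\right)^{n}}{4} + \frac{17 \left(-7\right)^{n}}{4}.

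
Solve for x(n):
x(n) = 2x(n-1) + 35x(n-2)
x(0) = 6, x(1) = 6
Characteristic equation: x² - 2x - 35 = 0, which factors as (x - (-5))(x - (7)) = 0.
Roots r₁ = -5, r₂ = 7 (distinct).
General solution: x(n) = A·(-5)^n + B·(7)^n.
From x(0) = 6: A + B = 6.
From x(1) = 6: -5A + 7B = 6.
Solving: A = 3, B = 3.
So x(n) = 3 \left(-5\right)^{n} + 3 \cdot 7^{n}.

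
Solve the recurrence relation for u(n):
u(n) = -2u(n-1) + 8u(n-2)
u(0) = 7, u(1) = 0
Characteristic equation: x² + 2x - 8 = 0, which factors as (x - (2))(x - (-4)) = 0.
Roots r₁ = 2, r₂ = -4 (distinct).
General solution: u(n) = A·(2)^n + B·(-4)^n.
From u(0) = 7: A + B = 7.
From u(1) = 0: 2A - 4B = 0.
Solving: A = \frac{14}{3}, B = \frac{7}{3}.
So u(n) = \frac{7 \left(-4\right)^{n}}{3} + \frac{14 \cdot 2^{n}}{3}.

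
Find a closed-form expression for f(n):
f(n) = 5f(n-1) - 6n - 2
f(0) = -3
First-order linear with linear forcing.
Homogeneous solution: f_h(n) = A·(5)^n.
Try particular f_p(n) = pn + q. Substituting:
  pn + q = 5(p(n-1) + q) - 6n - 2.
Matching the n-coefficient: p = 5p - 6 ⇒ p = \frac{3}{2}.
Matching constants: q = -5p + 5q - 2 ⇒ q = \frac{19}{8}.
General: f(n) = A·(5)^n + \frac{3 n}{2} + \frac{19}{8}.
Apply f(0) = -3: A + \frac{19}{8} = -3 ⇒ A = - \frac{43}{8}.
So f(n) = - \frac{43 \cdot 5^{n}}{8} + \frac{3 n}{2} + \frac{19}{8}.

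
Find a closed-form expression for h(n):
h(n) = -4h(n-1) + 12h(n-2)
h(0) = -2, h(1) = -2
Characteristic equation: x² + 4x - 12 = 0, which factors as (x - (-6))(x - (2)) = 0.
Roots r₁ = -6, r₂ = 2 (distinct).
General solution: h(n) = A·(-6)^n + B·(2)^n.
From h(0) = -2: A + B = -2.
From h(1) = -2: -6A + 2B = -2.
Solving: A = - \frac{1}{4}, B = - \frac{7}{4}.
So h(n) = - \frac{\left(-6\right)^{n}}{4} - \frac{7 \cdot 2^{n}}{4}.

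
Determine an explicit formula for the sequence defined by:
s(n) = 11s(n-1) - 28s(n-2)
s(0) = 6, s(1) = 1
Characteristic equation: x² - 11x + 28 = 0, which factors as (x - (4))(x - (7)) = 0.
Roots r₁ = 4, r₂ = 7 (distinct).
General solution: s(n) = A·(4)^n + B·(7)^n.
From s(0) = 6: A + B = 6.
From s(1) = 1: 4A + 7B = 1.
Solving: A = \frac{41}{3}, B = - \frac{23}{3}.
So s(n) = \frac{41 \cdot 4^{n}}{3} - \frac{23 \cdot 7^{n}}{3}.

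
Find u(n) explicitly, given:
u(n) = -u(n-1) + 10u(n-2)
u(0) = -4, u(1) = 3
Characteristic equation: x² + x - 10 = 0.
Discriminant Δ = (-1)² + 4·(10) = 41.
Roots r₁,₂ = (-1 ± √41)/2, so r₁ = - \frac{1}{2} + \frac{\sqrt{41}}{2}, r₂ = - \frac{\sqrt{41}}{2} - \frac{1}{2}.
General solution: u(n) = A·r₁^n + B·r₂^n.
From the initial conditions, A + B = -4 and r₁A + r₂B = 3.
Since r₁ - r₂ = √41: A = (3 - (-4)r₂)/√41 = -2 + \frac{\sqrt{41}}{41}, and B = -4 - A = -2 - \frac{\sqrt{41}}{41}.
So u(n) = \left(-2 + \frac{\sqrt{41}}{41}\right)\left(- \frac{1}{2} + \frac{\sqrt{41}}{2}\right)^n + \left(-2 - \frac{\sqrt{41}}{41}\right)\left(- \frac{\sqrt{41}}{2} - \frac{1}{2}\right)^n.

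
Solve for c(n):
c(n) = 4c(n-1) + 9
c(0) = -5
First-order linear non-homogeneous.
Homogeneous solution: c_h(n) = A·(4)^n.
Try constant particular solution c_p = K: K = 4K + 9 ⇒ K = -3.
General: c(n) = A·(4)^n - 3.
Apply c(0) = -5: A - 3 = -5 ⇒ A = -2.
So c(n) = - 2 \cdot 4^{n} - 3.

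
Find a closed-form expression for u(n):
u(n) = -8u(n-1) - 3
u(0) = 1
First-order linear non-homogeneous.
Homogeneous solution: u_h(n) = A·(-8)^n.
Try constant particular solution u_p = K: K = -8K - 3 ⇒ K = - \frac{1}{3}.
General: u(n) = A·(-8)^n - \frac{1}{3}.
Apply u(0) = 1: A - \frac{1}{3} = 1 ⇒ A = \frac{4}{3}.
So u(n) = \frac{4 \left(-8\right)^{n}}{3} - \frac{1}{3}.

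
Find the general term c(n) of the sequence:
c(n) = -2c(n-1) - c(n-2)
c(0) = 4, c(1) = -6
Characteristic equation: x² + 2x + 1 = 0, which is (x - (-1))².
Repeated root r = -1.
General solution: c(n) = (A + Bn)·(-1)^n.
From c(0) = 4: A = 4.
From c(1) = -6: (A + B)·(-1) = -6 ⇒ B = 2.
So c(n) = \left(2 n + 4\right) \cdot (-1)^n.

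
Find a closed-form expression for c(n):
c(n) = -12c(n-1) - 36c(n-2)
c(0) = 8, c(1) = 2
Characteristic equation: x² + 12x + 36 = 0, which is (x - (-6))².
Repeated root r = -6.
General solution: c(n) = (A + Bn)·(-6)^n.
From c(0) = 8: A = 8.
From c(1) = 2: (A + B)·(-6) = 2 ⇒ B = - \frac{25}{3}.
So c(n) = \left(8 - \frac{25 n}{3}\right) \cdot (-6)^n.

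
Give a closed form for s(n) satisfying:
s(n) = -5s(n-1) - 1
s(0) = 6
First-order linear non-homogeneous.
Homogeneous solution: s_h(n) = A·(-5)^n.
Try constant particular solution s_p = K: K = -5K - 1 ⇒ K = - \frac{1}{6}.
General: s(n) = A·(-5)^n - \frac{1}{6}.
Apply s(0) = 6: A - \frac{1}{6} = 6 ⇒ A = \frac{37}{6}.
So s(n) = \frac{37 \left(-5\right)^{n}}{6} - \frac{1}{6}.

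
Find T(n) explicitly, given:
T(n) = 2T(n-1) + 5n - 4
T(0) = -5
First-order linear with linear forcing.
Homogeneous solution: T_h(n) = A·(2)^n.
Try particular T_p(n) = pn + q. Substituting:
  pn + q = 2(p(n-1) + q) + 5n - 4.
Matching the n-coefficient: p = 2p + 5 ⇒ p = -5.
Matching constants: q = -2p + 2q - 4 ⇒ q = -6.
General: T(n) = A·(2)^n - 5 n - 6.
Apply T(0) = -5: A - 6 = -5 ⇒ A = 1.
So T(n) = 2^{n} - 5 n - 6.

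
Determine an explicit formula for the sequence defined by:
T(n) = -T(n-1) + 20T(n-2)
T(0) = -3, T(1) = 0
Characteristic equation: x² + x - 20 = 0, which factors as (x - (4))(x - (-5)) = 0.
Roots r₁ = 4, r₂ = -5 (distinct).
General solution: T(n) = A·(4)^n + B·(-5)^n.
From T(0) = -3: A + B = -3.
From T(1) = 0: 4A - 5B = 0.
Solving: A = - \frac{5}{3}, B = - \frac{4}{3}.
So T(n) = - \frac{4 \left(-5\right)^{n}}{3} - \frac{5 \cdot 4^{n}}{3}.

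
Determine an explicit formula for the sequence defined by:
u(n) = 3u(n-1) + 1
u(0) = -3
First-order linear non-homogeneous.
Homogeneous solution: u_h(n) = A·(3)^n.
Try constant particular solution u_p = K: K = 3K + 1 ⇒ K = - \frac{1}{2}.
General: u(n) = A·(3)^n - \frac{1}{2}.
Apply u(0) = -3: A - \frac{1}{2} = -3 ⇒ A = - \frac{5}{2}.
So u(n) = - \frac{5 \cdot 3^{n}}{2} - \frac{1}{2}.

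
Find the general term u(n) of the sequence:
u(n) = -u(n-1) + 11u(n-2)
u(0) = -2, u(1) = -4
Characteristic equation: x² + x - 11 = 0.
Discriminant Δ = (-1)² + 4·(11) = 45.
Roots r₁,₂ = (-1 ± √45)/2, so r₁ = - \frac{1}{2} + \frac{3 \sqrt{5}}{2}, r₂ = - \frac{3 \sqrt{5}}{2} - \frac{1}{2}.
General solution: u(n) = A·r₁^n + B·r₂^n.
From the initial conditions, A + B = -2 and r₁A + r₂B = -4.
Since r₁ - r₂ = √45: A = (-4 - (-2)r₂)/√45 = -1 - \frac{\sqrt{5}}{3}, and B = -2 - A = -1 + \frac{\sqrt{5}}{3}.
So u(n) = \left(-1 - \frac{\sqrt{5}}{3}\right)\left(- \frac{1}{2} + \frac{3 \sqrt{5}}{2}\right)^n + \left(-1 + \frac{\sqrt{5}}{3}\right)\left(- \frac{3 \sqrt{5}}{2} - \frac{1}{2}\right)^n.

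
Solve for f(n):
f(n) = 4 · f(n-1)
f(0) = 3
Pure geometric recurrence with ratio 4.
By induction f(n) = f(0) · (4)^n = 3 \cdot 4^{n}.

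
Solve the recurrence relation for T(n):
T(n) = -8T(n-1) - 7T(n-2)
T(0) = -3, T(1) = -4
Characteristic equation: x² + 8x + 7 = 0, which factors as (x - (-7))(x - (-1)) = 0.
Roots r₁ = -7, r₂ = -1 (distinct).
General solution: T(n) = A·(-7)^n + B·(-1)^n.
From T(0) = -3: A + B = -3.
From T(1) = -4: -7A - B = -4.
Solving: A = \frac{7}{6}, B = - \frac{25}{6}.
So T(n) = - \frac{25 \left(-1\right)^{n}}{6} + \frac{7 \left(-7\right)^{n}}{6}.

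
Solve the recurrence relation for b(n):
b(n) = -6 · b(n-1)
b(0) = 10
Pure geometric recurrence with ratio -6.
By induction b(n) = b(0) · (-6)^n = 10 \left(-6\right)^{n}.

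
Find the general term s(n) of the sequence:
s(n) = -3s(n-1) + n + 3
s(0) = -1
First-order linear with linear forcing.
Homogeneous solution: s_h(n) = A·(-3)^n.
Try particular s_p(n) = pn + q. Substituting:
  pn + q = -3(p(n-1) + q) + n + 3.
Matching the n-coefficient: p = -3p + 1 ⇒ p = \frac{1}{4}.
Matching constants: q = 3p - 3q + 3 ⇒ q = \frac{15}{16}.
General: s(n) = A·(-3)^n + \frac{n}{4} + \frac{15}{16}.
Apply s(0) = -1: A + \frac{15}{16} = -1 ⇒ A = - \frac{31}{16}.
So s(n) = - \frac{31 \left(-3\right)^{n}}{16} + \frac{n}{4} + \frac{15}{16}.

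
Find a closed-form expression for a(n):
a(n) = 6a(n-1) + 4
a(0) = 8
First-order linear non-homogeneous.
Homogeneous solution: a_h(n) = A·(6)^n.
Try constant particular solution a_p = K: K = 6K + 4 ⇒ K = - \frac{4}{5}.
General: a(n) = A·(6)^n - \frac{4}{5}.
Apply a(0) = 8: A - \frac{4}{5} = 8 ⇒ A = \frac{44}{5}.
So a(n) = \frac{44 \cdot 6^{n}}{5} - \frac{4}{5}.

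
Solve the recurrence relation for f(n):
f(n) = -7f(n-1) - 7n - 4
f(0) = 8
First-order linear with linear forcing.
Homogeneous solution: f_h(n) = A·(-7)^n.
Try particular f_p(n) = pn + q. Substituting:
  pn + q = -7(p(n-1) + q) - 7n - 4.
Matching the n-coefficient: p = -7p - 7 ⇒ p = - \frac{7}{8}.
Matching constants: q = 7p - 7q - 4 ⇒ q = - \frac{81}{64}.
General: f(n) = A·(-7)^n - \frac{7 n}{8} - \frac{81}{64}.
Apply f(0) = 8: A - \frac{81}{64} = 8 ⇒ A = \frac{593}{64}.
So f(n) = \frac{593 \left(-7\right)^{n}}{64} - \frac{7 n}{8} - \frac{81}{64}.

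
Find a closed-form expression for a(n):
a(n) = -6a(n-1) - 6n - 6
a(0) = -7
First-order linear with linear forcing.
Homogeneous solution: a_h(n) = A·(-6)^n.
Try particular a_p(n) = pn + q. Substituting:
  pn + q = -6(p(n-1) + q) - 6n - 6.
Matching the n-coefficient: p = -6p - 6 ⇒ p = - \frac{6}{7}.
Matching constants: q = 6p - 6q - 6 ⇒ q = - \frac{78}{49}.
General: a(n) = A·(-6)^n - \frac{6 n}{7} - \frac{78}{49}.
Apply a(0) = -7: A - \frac{78}{49} = -7 ⇒ A = - \frac{265}{49}.
So a(n) = - \frac{265 \left(-6\right)^{n}}{49} - \frac{6 n}{7} - \frac{78}{49}.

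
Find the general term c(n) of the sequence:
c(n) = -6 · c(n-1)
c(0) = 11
Pure geometric recurrence with ratio -6.
By induction c(n) = c(0) · (-6)^n = 11 \left(-6\right)^{n}.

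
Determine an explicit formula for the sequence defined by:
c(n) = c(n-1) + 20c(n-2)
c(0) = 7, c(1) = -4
Characteristic equation: x² - x - 20 = 0, which factors as (x - (5))(x - (-4)) = 0.
Roots r₁ = 5, r₂ = -4 (distinct).
General solution: c(n) = A·(5)^n + B·(-4)^n.
From c(0) = 7: A + B = 7.
From c(1) = -4: 5A - 4B = -4.
Solving: A = \frac{8}{3}, B = \frac{13}{3}.
So c(n) = \frac{13 \left(-4\right)^{n}}{3} + \frac{8 \cdot 5^{n}}{3}.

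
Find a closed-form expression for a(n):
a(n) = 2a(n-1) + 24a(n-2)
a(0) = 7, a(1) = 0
Characteristic equation: x² - 2x - 24 = 0, which factors as (x - (6))(x - (-4)) = 0.
Roots r₁ = 6, r₂ = -4 (distinct).
General solution: a(n) = A·(6)^n + B·(-4)^n.
From a(0) = 7: A + B = 7.
From a(1) = 0: 6A - 4B = 0.
Solving: A = \frac{14}{5}, B = \frac{21}{5}.
So a(n) = \frac{21 \left(-4\right)^{n}}{5} + \frac{14 \cdot 6^{n}}{5}.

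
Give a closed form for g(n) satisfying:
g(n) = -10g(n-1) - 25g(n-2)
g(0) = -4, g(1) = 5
Characteristic equation: x² + 10x + 25 = 0, which is (x - (-5))².
Repeated root r = -5.
General solution: g(n) = (A + Bn)·(-5)^n.
From g(0) = -4: A = -4.
From g(1) = 5: (A + B)·(-5) = 5 ⇒ B = 3.
So g(n) = \left(3 n - 4\right) \cdot (-5)^n.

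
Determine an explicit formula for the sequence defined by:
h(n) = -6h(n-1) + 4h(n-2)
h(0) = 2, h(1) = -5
Characteristic equation: x² + 6x - 4 = 0.
Discriminant Δ = (-6)² + 4·(4) = 52.
Roots r₁,₂ = (-6 ± √52)/2, so r₁ = -3 + \sqrt{13}, r₂ = - \sqrt{13} - 3.
General solution: h(n) = A·r₁^n + B·r₂^n.
From the initial conditions, A + B = 2 and r₁A + r₂B = -5.
Since r₁ - r₂ = √52: A = (-5 - (2)r₂)/√52 = \frac{\sqrt{13}}{26} + 1, and B = 2 - A = 1 - \frac{\sqrt{13}}{26}.
So h(n) = \left(\frac{\sqrt{13}}{26} + 1\right)\left(-3 + \sqrt{13}\right)^n + \left(1 - \frac{\sqrt{13}}{26}\right)\left(- \sqrt{13} - 3\right)^n.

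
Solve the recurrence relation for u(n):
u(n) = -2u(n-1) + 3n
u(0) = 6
First-order linear with linear forcing.
Homogeneous solution: u_h(n) = A·(-2)^n.
Try particular u_p(n) = pn + q. Substituting:
  pn + q = -2(p(n-1) + q) + 3n.
Matching the n-coefficient: p = -2p + 3 ⇒ p = 1.
Matching constants: q = 2p - 2q ⇒ q = \frac{2}{3}.
General: u(n) = A·(-2)^n + n + \frac{2}{3}.
Apply u(0) = 6: A + \frac{2}{3} = 6 ⇒ A = \frac{16}{3}.
So u(n) = \frac{16 \left(-2\right)^{n}}{3} + n + \frac{2}{3}.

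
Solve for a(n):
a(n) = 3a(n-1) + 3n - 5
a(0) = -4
First-order linear with linear forcing.
Homogeneous solution: a_h(n) = A·(3)^n.
Try particular a_p(n) = pn + q. Substituting:
  pn + q = 3(p(n-1) + q) + 3n - 5.
Matching the n-coefficient: p = 3p + 3 ⇒ p = - \frac{3}{2}.
Matching constants: q = -3p + 3q - 5 ⇒ q = \frac{1}{4}.
General: a(n) = A·(3)^n - \frac{3 n}{2} + \frac{1}{4}.
Apply a(0) = -4: A + \frac{1}{4} = -4 ⇒ A = - \frac{17}{4}.
So a(n) = - \frac{17 \cdot 3^{n}}{4} - \frac{3 n}{2} + \frac{1}{4}.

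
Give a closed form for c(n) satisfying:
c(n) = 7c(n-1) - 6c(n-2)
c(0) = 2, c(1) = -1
Characteristic equation: x² - 7x + 6 = 0, which factors as (x - (1))(x - (6)) = 0.
Roots r₁ = 1, r₂ = 6 (distinct).
General solution: c(n) = A·(1)^n + B·(6)^n.
From c(0) = 2: A + B = 2.
From c(1) = -1: A + 6B = -1.
Solving: A = \frac{13}{5}, B = - \frac{3}{5}.
So c(n) = \frac{13}{5} - \frac{3 \cdot 6^{n}}{5}.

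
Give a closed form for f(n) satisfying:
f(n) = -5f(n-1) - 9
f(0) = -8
First-order linear non-homogeneous.
Homogeneous solution: f_h(n) = A·(-5)^n.
Try constant particular solution f_p = K: K = -5K - 9 ⇒ K = - \frac{3}{2}.
General: f(n) = A·(-5)^n - \frac{3}{2}.
Apply f(0) = -8: A - \frac{3}{2} = -8 ⇒ A = - \frac{13}{2}.
So f(n) = - \frac{13 \left(-5\right)^{n}}{2} - \frac{3}{2}.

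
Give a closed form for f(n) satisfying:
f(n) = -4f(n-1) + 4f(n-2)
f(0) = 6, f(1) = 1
Characteristic equation: x² + 4x - 4 = 0.
Discriminant Δ = (-4)² + 4·(4) = 32.
Roots r₁,₂ = (-4 ± √32)/2, so r₁ = -2 + 2 \sqrt{2}, r₂ = - 2 \sqrt{2} - 2.
General solution: f(n) = A·r₁^n + B·r₂^n.
From the initial conditions, A + B = 6 and r₁A + r₂B = 1.
Since r₁ - r₂ = √32: A = (1 - (6)r₂)/√32 = \frac{13 \sqrt{2}}{8} + 3, and B = 6 - A = 3 - \frac{13 \sqrt{2}}{8}.
So f(n) = \left(\frac{13 \sqrt{2}}{8} + 3\right)\left(-2 + 2 \sqrt{2}\right)^n + \left(3 - \frac{13 \sqrt{2}}{8}\right)\left(- 2 \sqrt{2} - 2\right)^n.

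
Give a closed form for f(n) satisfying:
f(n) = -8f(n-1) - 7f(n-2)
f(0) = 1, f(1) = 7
Characteristic equation: x² + 8x + 7 = 0, which factors as (x - (-1))(x - (-7)) = 0.
Roots r₁ = -1, r₂ = -7 (distinct).
General solution: f(n) = A·(-1)^n + B·(-7)^n.
From f(0) = 1: A + B = 1.
From f(1) = 7: -A - 7B = 7.
Solving: A = \frac{7}{3}, B = - \frac{4}{3}.
So f(n) = \frac{7 \left(-1\right)^{n}}{3} - \frac{4 \left(-7\right)^{n}}{3}.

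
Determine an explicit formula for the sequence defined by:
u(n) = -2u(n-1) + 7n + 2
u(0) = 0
First-order linear with linear forcing.
Homogeneous solution: u_h(n) = A·(-2)^n.
Try particular u_p(n) = pn + q. Substituting:
  pn + q = -2(p(n-1) + q) + 7n + 2.
Matching the n-coefficient: p = -2p + 7 ⇒ p = \frac{7}{3}.
Matching constants: q = 2p - 2q + 2 ⇒ q = \frac{20}{9}.
General: u(n) = A·(-2)^n + \frac{7 n}{3} + \frac{20}{9}.
Apply u(0) = 0: A + \frac{20}{9} = 0 ⇒ A = - \frac{20}{9}.
So u(n) = - \frac{20 \left(-2\right)^{n}}{9} + \frac{7 n}{3} + \frac{20}{9}.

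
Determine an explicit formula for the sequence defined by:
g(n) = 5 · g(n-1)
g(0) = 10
Pure geometric recurrence with ratio 5.
By induction g(n) = g(0) · (5)^n = 10 \cdot 5^{n}.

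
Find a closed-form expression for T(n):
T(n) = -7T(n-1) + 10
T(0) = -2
First-order linear non-homogeneous.
Homogeneous solution: T_h(n) = A·(-7)^n.
Try constant particular solution T_p = K: K = -7K + 10 ⇒ K = \frac{5}{4}.
General: T(n) = A·(-7)^n + \frac{5}{4}.
Apply T(0) = -2: A + \frac{5}{4} = -2 ⇒ A = - \frac{13}{4}.
So T(n) = \frac{5}{4} - \frac{13 \left(-7\right)^{n}}{4}.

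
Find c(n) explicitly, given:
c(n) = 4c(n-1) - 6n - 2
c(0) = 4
First-order linear with linear forcing.
Homogeneous solution: c_h(n) = A·(4)^n.
Try particular c_p(n) = pn + q. Substituting:
  pn + q = 4(p(n-1) + q) - 6n - 2.
Matching the n-coefficient: p = 4p - 6 ⇒ p = 2.
Matching constants: q = -4p + 4q - 2 ⇒ q = \frac{10}{3}.
General: c(n) = A·(4)^n + 2 n + \frac{10}{3}.
Apply c(0) = 4: A + \frac{10}{3} = 4 ⇒ A = \frac{2}{3}.
So c(n) = \frac{2 \cdot 4^{n}}{3} + 2 n + \frac{10}{3}.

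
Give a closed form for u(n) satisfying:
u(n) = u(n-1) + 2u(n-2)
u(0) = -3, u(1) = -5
Characteristic equation: x² - x - 2 = 0, which factors as (x - (-1))(x - (2)) = 0.
Roots r₁ = -1, r₂ = 2 (distinct).
General solution: u(n) = A·(-1)^n + B·(2)^n.
From u(0) = -3: A + B = -3.
From u(1) = -5: -A + 2B = -5.
Solving: A = - \frac{1}{3}, B = - \frac{8}{3}.
So u(n) = - \frac{\left(-1\right)^{n}}{3} - \frac{8 \cdot 2^{n}}{3}.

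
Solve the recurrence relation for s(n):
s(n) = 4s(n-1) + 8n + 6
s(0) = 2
First-order linear with linear forcing.
Homogeneous solution: s_h(n) = A·(4)^n.
Try particular s_p(n) = pn + q. Substituting:
  pn + q = 4(p(n-1) + q) + 8n + 6.
Matching the n-coefficient: p = 4p + 8 ⇒ p = - \frac{8}{3}.
Matching constants: q = -4p + 4q + 6 ⇒ q = - \frac{50}{9}.
General: s(n) = A·(4)^n - \frac{8 n}{3} - \frac{50}{9}.
Apply s(0) = 2: A - \frac{50}{9} = 2 ⇒ A = \frac{68}{9}.
So s(n) = \frac{68 \cdot 4^{n}}{9} - \frac{8 n}{3} - \frac{50}{9}.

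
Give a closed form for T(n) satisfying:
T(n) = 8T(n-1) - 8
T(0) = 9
First-order linear non-homogeneous.
Homogeneous solution: T_h(n) = A·(8)^n.
Try constant particular solution T_p = K: K = 8K - 8 ⇒ K = \frac{8}{7}.
General: T(n) = A·(8)^n + \frac{8}{7}.
Apply T(0) = 9: A + \frac{8}{7} = 9 ⇒ A = \frac{55}{7}.
So T(n) = \frac{55 \cdot 8^{n}}{7} + \frac{8}{7}.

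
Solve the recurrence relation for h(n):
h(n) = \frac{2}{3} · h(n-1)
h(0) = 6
Pure geometric recurrence with ratio \frac{2}{3}.
By induction h(n) = h(0) · (\frac{2}{3})^n = 6 \left(\frac{2}{3}\right)^{n}.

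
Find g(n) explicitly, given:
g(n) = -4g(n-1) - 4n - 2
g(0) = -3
First-order linear with linear forcing.
Homogeneous solution: g_h(n) = A·(-4)^n.
Try particular g_p(n) = pn + q. Substituting:
  pn + q = -4(p(n-1) + q) - 4n - 2.
Matching the n-coefficient: p = -4p - 4 ⇒ p = - \frac{4}{5}.
Matching constants: q = 4p - 4q - 2 ⇒ q = - \frac{26}{25}.
General: g(n) = A·(-4)^n - \frac{4 n}{5} - \frac{26}{25}.
Apply g(0) = -3: A - \frac{26}{25} = -3 ⇒ A = - \frac{49}{25}.
So g(n) = - \frac{49 \left(-4\right)^{n}}{25} - \frac{4 n}{5} - \frac{26}{25}.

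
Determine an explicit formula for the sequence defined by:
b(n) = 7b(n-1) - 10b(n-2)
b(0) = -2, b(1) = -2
Characteristic equation: x² - 7x + 10 = 0, which factors as (x - (2))(x - (5)) = 0.
Roots r₁ = 2, r₂ = 5 (distinct).
General solution: b(n) = A·(2)^n + B·(5)^n.
From b(0) = -2: A + B = -2.
From b(1) = -2: 2A + 5B = -2.
Solving: A = - \frac{8}{3}, B = \frac{2}{3}.
So b(n) = - \frac{8 \cdot 2^{n}}{3} + \frac{2 \cdot 5^{n}}{3}.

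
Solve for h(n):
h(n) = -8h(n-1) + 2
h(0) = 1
First-order linear non-homogeneous.
Homogeneous solution: h_h(n) = A·(-8)^n.
Try constant particular solution h_p = K: K = -8K + 2 ⇒ K = \frac{2}{9}.
General: h(n) = A·(-8)^n + \frac{2}{9}.
Apply h(0) = 1: A + \frac{2}{9} = 1 ⇒ A = \frac{7}{9}.
So h(n) = \frac{7 \left(-8\right)^{n}}{9} + \frac{2}{9}.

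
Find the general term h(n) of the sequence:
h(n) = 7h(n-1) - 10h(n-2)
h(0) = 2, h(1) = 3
Characteristic equation: x² - 7x + 10 = 0, which factors as (x - (2))(x - (5)) = 0.
Roots r₁ = 2, r₂ = 5 (distinct).
General solution: h(n) = A·(2)^n + B·(5)^n.
From h(0) = 2: A + B = 2.
From h(1) = 3: 2A + 5B = 3.
Solving: A = \frac{7}{3}, B = - \frac{1}{3}.
So h(n) = \frac{7 \cdot 2^{n}}{3} - \frac{5^{n}}{3}.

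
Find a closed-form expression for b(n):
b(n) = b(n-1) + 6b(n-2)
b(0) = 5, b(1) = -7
Characteristic equation: x² - x - 6 = 0, which factors as (x - (3))(x - (-2)) = 0.
Roots r₁ = 3, r₂ = -2 (distinct).
General solution: b(n) = A·(3)^n + B·(-2)^n.
From b(0) = 5: A + B = 5.
From b(1) = -7: 3A - 2B = -7.
Solving: A = \frac{3}{5}, B = \frac{22}{5}.
So b(n) = \frac{22 \left(-2\right)^{n}}{5} + \frac{3 \cdot 3^{n}}{5}.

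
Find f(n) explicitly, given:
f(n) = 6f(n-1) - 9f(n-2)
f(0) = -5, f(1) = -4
Characteristic equation: x² - 6x + 9 = 0, which is (x - (3))².
Repeated root r = 3.
General solution: f(n) = (A + Bn)·(3)^n.
From f(0) = -5: A = -5.
From f(1) = -4: (A + B)·(3) = -4 ⇒ B = \frac{11}{3}.
So f(n) = \left(\frac{11 n}{3} - 5\right) \cdot (3)^n.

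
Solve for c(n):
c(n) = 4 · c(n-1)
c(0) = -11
Pure geometric recurrence with ratio 4.
By induction c(n) = c(0) · (4)^n = - 11 \cdot 4^{n}.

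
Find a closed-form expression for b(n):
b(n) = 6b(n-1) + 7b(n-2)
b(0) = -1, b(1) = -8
Characteristic equation: x² - 6x - 7 = 0, which factors as (x - (-1))(x - (7)) = 0.
Roots r₁ = -1, r₂ = 7 (distinct).
General solution: b(n) = A·(-1)^n + B·(7)^n.
From b(0) = -1: A + B = -1.
From b(1) = -8: -A + 7B = -8.
Solving: A = \frac{1}{8}, B = - \frac{9}{8}.
So b(n) = \frac{\left(-1\right)^{n}}{8} - \frac{9 \cdot 7^{n}}{8}.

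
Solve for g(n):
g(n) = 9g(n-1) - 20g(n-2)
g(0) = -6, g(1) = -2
Characteristic equation: x² - 9x + 20 = 0, which factors as (x - (4))(x - (5)) = 0.
Roots r₁ = 4, r₂ = 5 (distinct).
General solution: g(n) = A·(4)^n + B·(5)^n.
From g(0) = -6: A + B = -6.
From g(1) = -2: 4A + 5B = -2.
Solving: A = -28, B = 22.
So g(n) = - 28 \cdot 4^{n} + 22 \cdot 5^{n}.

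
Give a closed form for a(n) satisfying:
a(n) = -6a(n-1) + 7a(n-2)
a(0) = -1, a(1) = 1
Characteristic equation: x² + 6x - 7 = 0, which factors as (x - (1))(x - (-7)) = 0.
Roots r₁ = 1, r₂ = -7 (distinct).
General solution: a(n) = A·(1)^n + B·(-7)^n.
From a(0) = -1: A + B = -1.
From a(1) = 1: A - 7B = 1.
Solving: A = - \frac{3}{4}, B = - \frac{1}{4}.
So a(n) = - \frac{\left(-7\right)^{n}}{4} - \frac{3}{4}.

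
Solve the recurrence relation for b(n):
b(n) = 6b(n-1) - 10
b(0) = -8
First-order linear non-homogeneous.
Homogeneous solution: b_h(n) = A·(6)^n.
Try constant particular solution b_p = K: K = 6K - 10 ⇒ K = 2.
General: b(n) = A·(6)^n + 2.
Apply b(0) = -8: A + 2 = -8 ⇒ A = -10.
So b(n) = 2 - 10 \cdot 6^{n}.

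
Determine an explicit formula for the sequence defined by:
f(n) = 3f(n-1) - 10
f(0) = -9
First-order linear non-homogeneous.
Homogeneous solution: f_h(n) = A·(3)^n.
Try constant particular solution f_p = K: K = 3K - 10 ⇒ K = 5.
General: f(n) = A·(3)^n + 5.
Apply f(0) = -9: A + 5 = -9 ⇒ A = -14.
So f(n) = 5 - 14 \cdot 3^{n}.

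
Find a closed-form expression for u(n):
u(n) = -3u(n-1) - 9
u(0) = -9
First-order linear non-homogeneous.
Homogeneous solution: u_h(n) = A·(-3)^n.
Try constant particular solution u_p = K: K = -3K - 9 ⇒ K = - \frac{9}{4}.
General: u(n) = A·(-3)^n - \frac{9}{4}.
Apply u(0) = -9: A - \frac{9}{4} = -9 ⇒ A = - \frac{27}{4}.
So u(n) = - \frac{27 \left(-3\right)^{n}}{4} - \frac{9}{4}.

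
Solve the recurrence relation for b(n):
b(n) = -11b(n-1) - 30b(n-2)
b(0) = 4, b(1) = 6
Characteristic equation: x² + 11x + 30 = 0, which factors as (x - (-5))(x - (-6)) = 0.
Roots r₁ = -5, r₂ = -6 (distinct).
General solution: b(n) = A·(-5)^n + B·(-6)^n.
From b(0) = 4: A + B = 4.
From b(1) = 6: -5A - 6B = 6.
Solving: A = 30, B = -26.
So b(n) = 30 \left(-5\right)^{n} - 26 \left(-6\right)^{n}.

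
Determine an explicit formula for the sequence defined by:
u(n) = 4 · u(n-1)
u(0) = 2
Pure geometric recurrence with ratio 4.
By induction u(n) = u(0) · (4)^n = 2 \cdot 4^{n}.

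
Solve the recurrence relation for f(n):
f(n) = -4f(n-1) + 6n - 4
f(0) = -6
First-order linear with linear forcing.
Homogeneous solution: f_h(n) = A·(-4)^n.
Try particular f_p(n) = pn + q. Substituting:
  pn + q = -4(p(n-1) + q) + 6n - 4.
Matching the n-coefficient: p = -4p + 6 ⇒ p = \frac{6}{5}.
Matching constants: q = 4p - 4q - 4 ⇒ q = \frac{4}{25}.
General: f(n) = A·(-4)^n + \frac{6 n}{5} + \frac{4}{25}.
Apply f(0) = -6: A + \frac{4}{25} = -6 ⇒ A = - \frac{154}{25}.
So f(n) = - \frac{154 \left(-4\right)^{n}}{25} + \frac{6 n}{5} + \frac{4}{25}.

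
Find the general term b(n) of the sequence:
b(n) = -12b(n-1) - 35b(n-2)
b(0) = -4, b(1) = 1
Characteristic equation: x² + 12x + 35 = 0, which factors as (x - (-5))(x - (-7)) = 0.
Roots r₁ = -5, r₂ = -7 (distinct).
General solution: b(n) = A·(-5)^n + B·(-7)^n.
From b(0) = -4: A + B = -4.
From b(1) = 1: -5A - 7B = 1.
Solving: A = - \frac{27}{2}, B = \frac{19}{2}.
So b(n) = - \frac{27 \left(-5\right)^{n}}{2} + \frac{19 \left(-7\right)^{n}}{2}.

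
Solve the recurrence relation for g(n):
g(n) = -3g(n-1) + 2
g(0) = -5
First-order linear non-homogeneous.
Homogeneous solution: g_h(n) = A·(-3)^n.
Try constant particular solution g_p = K: K = -3K + 2 ⇒ K = \frac{1}{2}.
General: g(n) = A·(-3)^n + \frac{1}{2}.
Apply g(0) = -5: A + \frac{1}{2} = -5 ⇒ A = - \frac{11}{2}.
So g(n) = \frac{1}{2} - \frac{11 \left(-3\right)^{n}}{2}.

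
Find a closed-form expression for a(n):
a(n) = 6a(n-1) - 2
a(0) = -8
First-order linear non-homogeneous.
Homogeneous solution: a_h(n) = A·(6)^n.
Try constant particular solution a_p = K: K = 6K - 2 ⇒ K = \frac{2}{5}.
General: a(n) = A·(6)^n + \frac{2}{5}.
Apply a(0) = -8: A + \frac{2}{5} = -8 ⇒ A = - \frac{42}{5}.
So a(n) = \frac{2}{5} - \frac{42 \cdot 6^{n}}{5}.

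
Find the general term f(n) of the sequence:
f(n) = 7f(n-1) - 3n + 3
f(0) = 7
First-order linear with linear forcing.
Homogeneous solution: f_h(n) = A·(7)^n.
Try particular f_p(n) = pn + q. Substituting:
  pn + q = 7(p(n-1) + q) - 3n + 3.
Matching the n-coefficient: p = 7p - 3 ⇒ p = \frac{1}{2}.
Matching constants: q = -7p + 7q + 3 ⇒ q = \frac{1}{12}.
General: f(n) = A·(7)^n + \frac{n}{2} + \frac{1}{12}.
Apply f(0) = 7: A + \frac{1}{12} = 7 ⇒ A = \frac{83}{12}.
So f(n) = \frac{83 \cdot 7^{n}}{12} + \frac{n}{2} + \frac{1}{12}.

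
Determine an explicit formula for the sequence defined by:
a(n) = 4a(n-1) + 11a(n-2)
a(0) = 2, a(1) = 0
Characteristic equation: x² - 4x - 11 = 0.
Discriminant Δ = (4)² + 4·(11) = 60.
Roots r₁,₂ = (4 ± √60)/2, so r₁ = 2 + \sqrt{15}, r₂ = 2 - \sqrt{15}.
General solution: a(n) = A·r₁^n + B·r₂^n.
From the initial conditions, A + B = 2 and r₁A + r₂B = 0.
Since r₁ - r₂ = √60: A = (0 - (2)r₂)/√60 = 1 - \frac{2 \sqrt{15}}{15}, and B = 2 - A = \frac{2 \sqrt{15}}{15} + 1.
So a(n) = \left(1 - \frac{2 \sqrt{15}}{15}\right)\left(2 + \sqrt{15}\right)^n + \left(\frac{2 \sqrt{15}}{15} + 1\right)\left(2 - \sqrt{15}\right)^n.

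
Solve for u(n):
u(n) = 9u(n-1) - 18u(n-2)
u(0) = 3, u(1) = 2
Characteristic equation: x² - 9x + 18 = 0, which factors as (x - (6))(x - (3)) = 0.
Roots r₁ = 6, r₂ = 3 (distinct).
General solution: u(n) = A·(6)^n + B·(3)^n.
From u(0) = 3: A + B = 3.
From u(1) = 2: 6A + 3B = 2.
Solving: A = - \frac{7}{3}, B = \frac{16}{3}.
So u(n) = \frac{16 \cdot 3^{n}}{3} - \frac{7 \cdot 6^{n}}{3}.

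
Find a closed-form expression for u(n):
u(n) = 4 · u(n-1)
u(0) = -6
Pure geometric recurrence with ratio 4.
By induction u(n) = u(0) · (4)^n = - 6 \cdot 4^{n}.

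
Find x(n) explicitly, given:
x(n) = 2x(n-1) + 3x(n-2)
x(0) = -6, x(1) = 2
Characteristic equation: x² - 2x - 3 = 0, which factors as (x - (-1))(x - (3)) = 0.
Roots r₁ = -1, r₂ = 3 (distinct).
General solution: x(n) = A·(-1)^n + B·(3)^n.
From x(0) = -6: A + B = -6.
From x(1) = 2: -A + 3B = 2.
Solving: A = -5, B = -1.
So x(n) = - 5 \left(-1\right)^{n} - 3^{n}.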